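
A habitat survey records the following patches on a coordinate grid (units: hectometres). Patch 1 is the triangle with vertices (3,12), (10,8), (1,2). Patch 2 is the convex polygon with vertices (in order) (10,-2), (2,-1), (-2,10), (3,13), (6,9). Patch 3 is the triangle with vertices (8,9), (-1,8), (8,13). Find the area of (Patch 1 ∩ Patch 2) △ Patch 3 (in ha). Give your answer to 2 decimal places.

|Patch 1 ∩ Patch 2| = 29.9779.
|(Patch 1 ∩ Patch 2) ∩ Patch 3| = 6.0702.
|(Patch 1 ∩ Patch 2) △ Patch 3| = 29.9779 + 18 − 12.1404 = 35.84.

35.84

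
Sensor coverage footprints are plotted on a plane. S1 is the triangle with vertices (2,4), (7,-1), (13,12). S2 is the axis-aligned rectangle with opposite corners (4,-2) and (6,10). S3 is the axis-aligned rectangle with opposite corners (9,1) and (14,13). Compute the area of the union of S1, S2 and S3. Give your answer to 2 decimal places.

109.62

By inclusion–exclusion:
Individual areas: |S1| = 47.5, |S2| = 24, |S3| = 60.
|S1∩S2| = 10.3636.
|S1∩S3| = 11.5152.
|S2∩S3| = 0 (no overlap).
|S1∩S2∩S3| = 0.
|S1 ∪ S2 ∪ S3| = 131.5 − 21.8788 + 0 = 109.62.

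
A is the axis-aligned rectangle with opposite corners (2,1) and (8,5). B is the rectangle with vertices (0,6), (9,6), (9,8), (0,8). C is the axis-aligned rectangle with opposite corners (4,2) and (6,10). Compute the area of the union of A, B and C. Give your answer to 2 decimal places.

By inclusion–exclusion:
Individual areas: |A| = 24, |B| = 18, |C| = 16.
|A∩B| = 0 (no overlap).
|A∩C|: x∈[4,6], y∈[2,5] → 2·3 = 6.
|B∩C|: x∈[4,6], y∈[6,8] → 2·2 = 4.
|A∩B∩C| = 0.
|A ∪ B ∪ C| = 58 − 10 + 0 = 48.00.

48.00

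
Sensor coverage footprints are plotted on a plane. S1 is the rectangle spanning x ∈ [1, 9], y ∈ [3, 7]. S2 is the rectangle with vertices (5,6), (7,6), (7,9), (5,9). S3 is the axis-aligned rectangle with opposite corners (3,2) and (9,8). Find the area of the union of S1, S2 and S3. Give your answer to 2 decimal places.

46.00

By inclusion–exclusion:
Individual areas: |S1| = 32, |S2| = 6, |S3| = 36.
|S1∩S2|: x∈[5,7], y∈[6,7] → 2·1 = 2.
|S1∩S3|: x∈[3,9], y∈[3,7] → 6·4 = 24.
|S2∩S3|: x∈[5,7], y∈[6,8] → 2·2 = 4.
|S1∩S2∩S3| = 2.
|S1 ∪ S2 ∪ S3| = 74 − 30 + 2 = 46.00.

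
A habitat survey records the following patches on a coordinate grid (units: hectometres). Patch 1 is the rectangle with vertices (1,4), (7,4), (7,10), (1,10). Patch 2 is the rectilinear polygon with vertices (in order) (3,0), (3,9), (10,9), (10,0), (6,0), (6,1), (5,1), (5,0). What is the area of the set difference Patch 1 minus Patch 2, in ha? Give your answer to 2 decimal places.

|Patch 1| = 36, |Patch 1∩Patch 2| = 20.
|Patch 1 ∖ Patch 2| = |Patch 1| − |Patch 1∩Patch 2| = 36 − 20 = 16.00.

16.00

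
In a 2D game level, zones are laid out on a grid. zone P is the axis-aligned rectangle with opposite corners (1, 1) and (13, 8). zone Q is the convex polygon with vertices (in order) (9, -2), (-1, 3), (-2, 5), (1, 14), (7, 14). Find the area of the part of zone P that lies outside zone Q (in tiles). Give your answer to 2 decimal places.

34.69

|zone P| = 84, |zone P∩zone Q| = 49.3125.
|zone P ∖ zone Q| = |zone P| − |zone P∩zone Q| = 84 − 49.3125 = 34.69.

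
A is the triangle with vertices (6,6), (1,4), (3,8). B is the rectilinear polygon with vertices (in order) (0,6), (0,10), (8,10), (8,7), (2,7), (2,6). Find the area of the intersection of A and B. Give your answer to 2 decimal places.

1.00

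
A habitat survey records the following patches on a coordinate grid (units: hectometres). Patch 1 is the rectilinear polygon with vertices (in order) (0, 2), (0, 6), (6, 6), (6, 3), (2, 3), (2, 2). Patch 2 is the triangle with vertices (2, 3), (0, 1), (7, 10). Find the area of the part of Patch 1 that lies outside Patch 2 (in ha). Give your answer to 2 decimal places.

18.62

|Patch 1| = 20, |Patch 1∩Patch 2| = 1.381.
|Patch 1 ∖ Patch 2| = |Patch 1| − |Patch 1∩Patch 2| = 20 − 1.381 = 18.62.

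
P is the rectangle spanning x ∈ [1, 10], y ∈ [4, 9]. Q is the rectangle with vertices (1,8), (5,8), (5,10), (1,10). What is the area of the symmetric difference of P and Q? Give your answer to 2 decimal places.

|P∩Q|: x∈[1,5], y∈[8,9] → 4·1 = 4.
|P △ Q| = |P| + |Q| − 2·|P∩Q| = 45 + 8 − 8 = 45.00.

45.00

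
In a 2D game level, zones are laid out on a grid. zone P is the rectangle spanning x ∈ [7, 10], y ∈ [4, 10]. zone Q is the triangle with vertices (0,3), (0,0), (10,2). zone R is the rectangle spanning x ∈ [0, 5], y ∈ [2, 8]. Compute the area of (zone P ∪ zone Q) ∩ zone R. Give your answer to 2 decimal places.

3.75

The region (zone P ∪ zone Q) ∩ zone R is the polygon with vertices (0,3), (5,2.5), (5,2), (0,2).
By the shoelace formula its area is 3.75.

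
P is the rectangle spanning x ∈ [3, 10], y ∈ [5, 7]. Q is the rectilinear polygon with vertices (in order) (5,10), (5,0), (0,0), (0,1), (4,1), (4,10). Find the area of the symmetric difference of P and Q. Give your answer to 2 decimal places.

24.00

|P| = 14, |Q| = 14, |P∩Q| = 2.
|P △ Q| = |P| + |Q| − 2·|P∩Q| = 14 + 14 − 4 = 24.00.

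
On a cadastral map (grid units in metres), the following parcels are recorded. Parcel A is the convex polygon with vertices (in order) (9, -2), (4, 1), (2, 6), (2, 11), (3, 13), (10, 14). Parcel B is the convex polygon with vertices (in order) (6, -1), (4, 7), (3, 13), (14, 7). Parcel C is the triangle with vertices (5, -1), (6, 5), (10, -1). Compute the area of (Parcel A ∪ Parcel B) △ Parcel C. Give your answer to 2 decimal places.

100.58

|Parcel A ∪ Parcel B| = 111.9895.
|(Parcel A ∪ Parcel B) ∩ Parcel C| = 13.2066.
|(Parcel A ∪ Parcel B) △ Parcel C| = 111.9895 + 15 − 26.4132 = 100.58.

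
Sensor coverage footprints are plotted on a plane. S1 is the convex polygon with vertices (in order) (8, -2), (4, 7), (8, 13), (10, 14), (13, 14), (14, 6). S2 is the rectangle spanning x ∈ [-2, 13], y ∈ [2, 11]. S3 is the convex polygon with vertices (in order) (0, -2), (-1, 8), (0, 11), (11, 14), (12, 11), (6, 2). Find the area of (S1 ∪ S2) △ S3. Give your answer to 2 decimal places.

87.59

|S1 ∪ S2| = 164.5556.
|(S1 ∪ S2) ∩ S3| = 97.2333.
|(S1 ∪ S2) △ S3| = 164.5556 + 117.5 − 194.4667 = 87.59.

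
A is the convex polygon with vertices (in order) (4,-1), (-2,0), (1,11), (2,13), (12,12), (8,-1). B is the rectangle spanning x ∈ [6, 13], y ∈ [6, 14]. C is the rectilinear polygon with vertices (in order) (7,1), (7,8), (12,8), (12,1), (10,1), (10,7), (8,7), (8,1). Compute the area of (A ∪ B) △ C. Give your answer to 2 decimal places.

|A ∪ B| = 162.2385.
|(A ∪ B) ∩ C| = 13.0385.
|(A ∪ B) △ C| = 162.2385 + 23 − 26.0769 = 159.16.

159.16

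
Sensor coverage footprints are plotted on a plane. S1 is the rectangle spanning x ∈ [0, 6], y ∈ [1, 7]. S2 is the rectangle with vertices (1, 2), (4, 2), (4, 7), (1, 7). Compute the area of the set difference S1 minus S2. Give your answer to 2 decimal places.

|S1∩S2|: x∈[1,4], y∈[2,7] → 3·5 = 15.
|S1| = 36.
|S1 ∖ S2| = |S1| − |S1∩S2| = 36 − 15 = 21.00.

21.00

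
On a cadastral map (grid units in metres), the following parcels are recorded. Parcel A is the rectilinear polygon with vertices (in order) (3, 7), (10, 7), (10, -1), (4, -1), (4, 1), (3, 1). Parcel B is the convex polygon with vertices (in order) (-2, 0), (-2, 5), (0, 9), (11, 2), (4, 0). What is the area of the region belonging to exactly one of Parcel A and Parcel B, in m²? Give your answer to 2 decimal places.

|Parcel A| = 54, |Parcel B| = 67.5, |Parcel A∩Parcel B| = 27.8961.
|Parcel A △ Parcel B| = |Parcel A| + |Parcel B| − 2·|Parcel A∩Parcel B| = 54 + 67.5 − 55.7922 = 65.71.

65.71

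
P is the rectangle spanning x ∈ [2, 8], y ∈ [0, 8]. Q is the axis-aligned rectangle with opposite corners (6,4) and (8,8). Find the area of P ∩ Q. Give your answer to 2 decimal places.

|P∩Q|: x∈[6,8], y∈[4,8] → 2·4 = 8.

8.00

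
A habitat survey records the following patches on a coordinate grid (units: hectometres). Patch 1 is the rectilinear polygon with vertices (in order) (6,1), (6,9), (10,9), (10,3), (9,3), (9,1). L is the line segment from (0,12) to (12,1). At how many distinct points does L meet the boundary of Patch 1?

The segment meets the boundary at (9.818,3), (6,6.5).

2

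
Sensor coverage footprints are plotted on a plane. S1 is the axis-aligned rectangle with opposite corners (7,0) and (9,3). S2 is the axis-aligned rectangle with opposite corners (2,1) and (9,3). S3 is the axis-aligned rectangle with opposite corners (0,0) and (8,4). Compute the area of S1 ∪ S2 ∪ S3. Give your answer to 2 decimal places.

35.00

By inclusion–exclusion:
Individual areas: |S1| = 6, |S2| = 14, |S3| = 32.
|S1∩S2|: x∈[7,9], y∈[1,3] → 2·2 = 4.
|S1∩S3|: x∈[7,8], y∈[0,3] → 1·3 = 3.
|S2∩S3|: x∈[2,8], y∈[1,3] → 6·2 = 12.
|S1∩S2∩S3| = 2.
|S1 ∪ S2 ∪ S3| = 52 − 19 + 2 = 35.00.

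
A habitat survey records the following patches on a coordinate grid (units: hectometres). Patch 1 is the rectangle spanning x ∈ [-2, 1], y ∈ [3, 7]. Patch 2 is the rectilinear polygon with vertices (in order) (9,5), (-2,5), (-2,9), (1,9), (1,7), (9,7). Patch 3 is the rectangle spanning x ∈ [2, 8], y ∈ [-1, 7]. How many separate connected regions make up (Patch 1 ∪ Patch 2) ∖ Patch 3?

(Patch 1 ∪ Patch 2) ∖ Patch 3 splits into 2 disjoint pieces (area 20, area 2).

2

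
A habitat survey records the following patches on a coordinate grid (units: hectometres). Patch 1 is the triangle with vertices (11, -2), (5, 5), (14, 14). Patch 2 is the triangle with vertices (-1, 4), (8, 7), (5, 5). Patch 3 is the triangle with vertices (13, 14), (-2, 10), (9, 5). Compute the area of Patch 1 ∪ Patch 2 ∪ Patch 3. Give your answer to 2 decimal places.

By inclusion–exclusion:
Individual areas: |Patch 1| = 58.5, |Patch 2| = 4.5, |Patch 3| = 59.5.
|Patch 1∩Patch 2| = 0.75.
|Patch 1∩Patch 3| = 11.9.
|Patch 2∩Patch 3| = 0.4506.
|Patch 1∩Patch 2∩Patch 3| = 0.4122.
|Patch 1 ∪ Patch 2 ∪ Patch 3| = 122.5 − 13.1006 + 0.4122 = 109.81.

109.81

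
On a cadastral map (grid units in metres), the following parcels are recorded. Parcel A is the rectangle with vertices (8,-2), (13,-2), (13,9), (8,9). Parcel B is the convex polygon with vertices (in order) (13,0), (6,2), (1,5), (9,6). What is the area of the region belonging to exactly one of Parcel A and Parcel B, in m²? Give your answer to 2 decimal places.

57.77

|Parcel A| = 55, |Parcel B| = 31.5, |Parcel A∩Parcel B| = 14.3661.
|Parcel A △ Parcel B| = |Parcel A| + |Parcel B| − 2·|Parcel A∩Parcel B| = 55 + 31.5 − 28.7321 = 57.77.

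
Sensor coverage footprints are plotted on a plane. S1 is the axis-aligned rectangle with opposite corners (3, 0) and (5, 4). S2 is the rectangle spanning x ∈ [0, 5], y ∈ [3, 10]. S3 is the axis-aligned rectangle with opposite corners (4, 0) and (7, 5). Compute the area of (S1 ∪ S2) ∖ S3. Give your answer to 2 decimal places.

|S1 ∪ S2| = 41.
|(S1 ∪ S2) ∩ S3| = 5.
|(S1 ∪ S2) ∖ S3| = 41 − 5 = 36.00.

36.00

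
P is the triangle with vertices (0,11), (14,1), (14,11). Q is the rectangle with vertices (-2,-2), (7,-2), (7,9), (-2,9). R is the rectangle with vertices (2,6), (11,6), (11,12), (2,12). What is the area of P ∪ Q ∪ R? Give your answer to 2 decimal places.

By inclusion–exclusion:
Individual areas: |P| = 70, |Q| = 99, |R| = 54.
|P∩Q| = 6.3.
|P∩R| = 36.0714.
|Q∩R|: x∈[2,7], y∈[6,9] → 5·3 = 15.
|P∩Q∩R| = 6.3.
|P ∪ Q ∪ R| = 223 − 57.3714 + 6.3 = 171.93.

171.93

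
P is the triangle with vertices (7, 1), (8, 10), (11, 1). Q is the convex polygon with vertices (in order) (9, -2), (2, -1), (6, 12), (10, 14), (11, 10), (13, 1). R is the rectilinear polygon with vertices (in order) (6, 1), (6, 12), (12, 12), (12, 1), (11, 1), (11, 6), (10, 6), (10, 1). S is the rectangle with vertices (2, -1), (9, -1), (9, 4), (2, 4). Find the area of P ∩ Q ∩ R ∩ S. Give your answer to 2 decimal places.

The intersection is the polygon with vertices (7,1), (7.333,4), (9,4), (9,1).
By the shoelace formula its area is 5.50.

5.50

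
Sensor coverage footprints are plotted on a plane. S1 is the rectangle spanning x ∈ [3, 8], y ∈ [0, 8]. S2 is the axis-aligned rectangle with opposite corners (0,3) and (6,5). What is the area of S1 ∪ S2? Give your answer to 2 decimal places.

46.00

By inclusion–exclusion:
Individual areas: |S1| = 40, |S2| = 12.
|S1∩S2|: x∈[3,6], y∈[3,5] → 3·2 = 6.
|S1 ∪ S2| = 52 − 6 = 46.00.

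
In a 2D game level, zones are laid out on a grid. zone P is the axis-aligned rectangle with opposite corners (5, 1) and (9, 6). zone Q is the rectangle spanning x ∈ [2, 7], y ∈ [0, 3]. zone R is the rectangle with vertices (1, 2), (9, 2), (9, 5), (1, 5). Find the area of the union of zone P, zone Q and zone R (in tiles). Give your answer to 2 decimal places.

40.00

By inclusion–exclusion:
Individual areas: |zone P| = 20, |zone Q| = 15, |zone R| = 24.
|zone P∩zone Q|: x∈[5,7], y∈[1,3] → 2·2 = 4.
|zone P∩zone R|: x∈[5,9], y∈[2,5] → 4·3 = 12.
|zone Q∩zone R|: x∈[2,7], y∈[2,3] → 5·1 = 5.
|zone P∩zone Q∩zone R| = 2.
|zone P ∪ zone Q ∪ zone R| = 59 − 21 + 2 = 40.00.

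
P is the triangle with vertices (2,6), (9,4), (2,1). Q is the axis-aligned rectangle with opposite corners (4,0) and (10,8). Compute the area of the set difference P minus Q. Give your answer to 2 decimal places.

8.57

|P| = 17.5, |P∩Q| = 8.9286.
|P ∖ Q| = |P| − |P∩Q| = 17.5 − 8.9286 = 8.57.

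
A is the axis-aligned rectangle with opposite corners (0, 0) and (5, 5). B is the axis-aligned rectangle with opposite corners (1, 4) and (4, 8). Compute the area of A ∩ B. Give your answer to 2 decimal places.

|A∩B|: x∈[1,4], y∈[4,5] → 3·1 = 3.

3.00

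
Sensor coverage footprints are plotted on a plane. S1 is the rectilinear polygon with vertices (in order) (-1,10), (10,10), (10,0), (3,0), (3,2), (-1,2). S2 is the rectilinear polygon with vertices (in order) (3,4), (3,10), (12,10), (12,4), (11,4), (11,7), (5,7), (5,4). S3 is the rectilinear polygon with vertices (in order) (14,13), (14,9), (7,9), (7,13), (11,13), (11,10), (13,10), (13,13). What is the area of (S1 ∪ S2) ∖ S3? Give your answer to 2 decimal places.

106.00

|S1 ∪ S2| = 111.
|(S1 ∪ S2) ∩ S3| = 5.
|(S1 ∪ S2) ∖ S3| = 111 − 5 = 106.00.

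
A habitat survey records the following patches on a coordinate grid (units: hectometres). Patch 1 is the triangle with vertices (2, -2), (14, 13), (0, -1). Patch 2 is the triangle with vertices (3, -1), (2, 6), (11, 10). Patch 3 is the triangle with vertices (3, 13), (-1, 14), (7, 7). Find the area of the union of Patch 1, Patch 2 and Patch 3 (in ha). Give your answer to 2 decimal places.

By inclusion–exclusion:
Individual areas: |Patch 1| = 21, |Patch 2| = 33.5, |Patch 3| = 10.
|Patch 1∩Patch 2| = 12.3087.
|Patch 1∩Patch 3| = 0.
|Patch 2∩Patch 3| = 0.182.
|Patch 1∩Patch 2∩Patch 3| = 0.
|Patch 1 ∪ Patch 2 ∪ Patch 3| = 64.5 − 12.4907 + 0 = 52.01.

52.01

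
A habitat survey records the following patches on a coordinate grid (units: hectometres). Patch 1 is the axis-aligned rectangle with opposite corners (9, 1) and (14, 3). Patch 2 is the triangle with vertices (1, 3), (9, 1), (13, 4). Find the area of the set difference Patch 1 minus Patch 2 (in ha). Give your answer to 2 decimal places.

|Patch 1| = 10, |Patch 1∩Patch 2| = 2.6667.
|Patch 1 ∖ Patch 2| = |Patch 1| − |Patch 1∩Patch 2| = 10 − 2.6667 = 7.33.

7.33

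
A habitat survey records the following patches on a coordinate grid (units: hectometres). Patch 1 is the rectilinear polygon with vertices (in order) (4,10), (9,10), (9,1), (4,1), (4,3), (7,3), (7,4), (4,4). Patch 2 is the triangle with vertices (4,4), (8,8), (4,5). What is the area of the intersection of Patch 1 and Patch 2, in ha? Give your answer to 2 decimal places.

The intersection is the polygon with vertices (4,5), (8,8), (4,4).
By the shoelace formula its area is 2.00.

2.00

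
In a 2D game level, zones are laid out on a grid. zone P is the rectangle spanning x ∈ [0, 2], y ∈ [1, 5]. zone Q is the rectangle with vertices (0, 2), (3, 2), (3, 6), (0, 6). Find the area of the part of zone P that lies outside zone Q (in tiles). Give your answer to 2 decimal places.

2.00

|zone P∩zone Q|: x∈[0,2], y∈[2,5] → 2·3 = 6.
|zone P| = 8.
|zone P ∖ zone Q| = |zone P| − |zone P∩zone Q| = 8 − 6 = 2.00.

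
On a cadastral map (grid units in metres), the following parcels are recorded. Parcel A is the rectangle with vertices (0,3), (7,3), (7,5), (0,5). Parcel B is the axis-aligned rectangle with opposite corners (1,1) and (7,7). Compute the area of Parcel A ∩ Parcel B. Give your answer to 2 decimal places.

|Parcel A∩Parcel B|: x∈[1,7], y∈[3,5] → 6·2 = 12.

12.00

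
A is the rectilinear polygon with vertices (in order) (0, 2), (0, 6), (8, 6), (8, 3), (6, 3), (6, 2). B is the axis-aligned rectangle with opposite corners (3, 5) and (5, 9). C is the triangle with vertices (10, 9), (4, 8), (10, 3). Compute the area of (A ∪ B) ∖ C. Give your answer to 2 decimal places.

34.43

|A ∪ B| = 36.
|(A ∪ B) ∩ C| = 1.5667.
|(A ∪ B) ∖ C| = 36 − 1.5667 = 34.43.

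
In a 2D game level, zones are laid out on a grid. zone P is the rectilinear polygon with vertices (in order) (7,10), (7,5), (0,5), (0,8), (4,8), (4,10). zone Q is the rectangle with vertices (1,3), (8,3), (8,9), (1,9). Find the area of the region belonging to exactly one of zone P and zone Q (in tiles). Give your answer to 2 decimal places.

27.00

|zone P| = 27, |zone Q| = 42, |zone P∩zone Q| = 21.
|zone P △ zone Q| = |zone P| + |zone Q| − 2·|zone P∩zone Q| = 27 + 42 − 42 = 27.00.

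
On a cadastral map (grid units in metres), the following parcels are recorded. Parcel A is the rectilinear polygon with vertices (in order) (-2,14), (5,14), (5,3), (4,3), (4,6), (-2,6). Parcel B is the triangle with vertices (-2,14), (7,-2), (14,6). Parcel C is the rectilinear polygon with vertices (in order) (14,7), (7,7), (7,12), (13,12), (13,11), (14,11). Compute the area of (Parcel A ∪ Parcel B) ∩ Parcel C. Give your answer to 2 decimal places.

6.25

The region (Parcel A ∪ Parcel B) ∩ Parcel C is the polygon with vertices (12,7), (7,7), (7,9.5).
By the shoelace formula its area is 6.25.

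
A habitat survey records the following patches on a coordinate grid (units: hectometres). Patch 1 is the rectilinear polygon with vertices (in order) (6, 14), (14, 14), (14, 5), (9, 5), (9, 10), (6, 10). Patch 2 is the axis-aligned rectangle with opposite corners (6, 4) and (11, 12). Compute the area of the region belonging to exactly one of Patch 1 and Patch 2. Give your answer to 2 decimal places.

57.00

|Patch 1| = 57, |Patch 2| = 40, |Patch 1∩Patch 2| = 20.
|Patch 1 △ Patch 2| = |Patch 1| + |Patch 2| − 2·|Patch 1∩Patch 2| = 57 + 40 − 40 = 57.00.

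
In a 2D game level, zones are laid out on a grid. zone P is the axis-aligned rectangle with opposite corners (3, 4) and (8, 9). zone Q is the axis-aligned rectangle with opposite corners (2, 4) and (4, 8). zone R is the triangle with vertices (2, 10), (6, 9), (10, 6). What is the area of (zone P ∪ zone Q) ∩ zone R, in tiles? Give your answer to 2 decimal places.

The region (zone P ∪ zone Q) ∩ zone R is the polygon with vertices (6,9), (8,7.5), (8,7), (4,9).
By the shoelace formula its area is 2.50.

2.50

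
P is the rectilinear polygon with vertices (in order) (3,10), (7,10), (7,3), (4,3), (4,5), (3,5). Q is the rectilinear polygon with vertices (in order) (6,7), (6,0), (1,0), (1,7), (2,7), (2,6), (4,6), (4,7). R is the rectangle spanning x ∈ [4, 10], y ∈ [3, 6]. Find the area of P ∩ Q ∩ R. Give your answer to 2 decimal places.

The intersection is the polygon with vertices (4,5), (4,6), (6,6), (6,3), (4,3).
By the shoelace formula its area is 6.00.

6.00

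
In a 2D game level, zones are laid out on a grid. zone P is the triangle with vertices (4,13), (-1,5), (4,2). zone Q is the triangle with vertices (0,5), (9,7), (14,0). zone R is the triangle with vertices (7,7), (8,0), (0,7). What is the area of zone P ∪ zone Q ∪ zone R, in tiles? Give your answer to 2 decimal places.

65.81

By inclusion–exclusion:
Individual areas: |zone P| = 27.5, |zone Q| = 36.5, |zone R| = 24.5.
|zone P∩zone Q| = 4.6349.
|zone P∩zone R| = 6.9823.
|zone Q∩zone R| = 13.6657.
|zone P∩zone Q∩zone R| = 2.5956.
|zone P ∪ zone Q ∪ zone R| = 88.5 − 25.2829 + 2.5956 = 65.81.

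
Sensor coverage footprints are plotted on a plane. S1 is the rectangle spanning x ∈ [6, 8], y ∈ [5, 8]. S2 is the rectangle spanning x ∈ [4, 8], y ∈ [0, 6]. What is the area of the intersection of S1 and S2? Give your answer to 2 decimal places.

|S1∩S2|: x∈[6,8], y∈[5,6] → 2·1 = 2.

2.00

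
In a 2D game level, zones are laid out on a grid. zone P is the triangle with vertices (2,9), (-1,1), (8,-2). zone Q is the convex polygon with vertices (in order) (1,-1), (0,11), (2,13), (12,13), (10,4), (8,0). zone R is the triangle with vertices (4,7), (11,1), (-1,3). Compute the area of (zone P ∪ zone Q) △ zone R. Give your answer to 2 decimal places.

113.45

|zone P ∪ zone Q| = 138.9308.
|(zone P ∪ zone Q) ∩ zone R| = 27.2402.
|(zone P ∪ zone Q) △ zone R| = 138.9308 + 29 − 54.4804 = 113.45.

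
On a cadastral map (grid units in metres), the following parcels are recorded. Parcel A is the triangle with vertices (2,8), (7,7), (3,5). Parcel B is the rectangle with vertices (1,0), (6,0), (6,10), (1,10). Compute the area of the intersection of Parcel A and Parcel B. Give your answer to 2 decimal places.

The intersection is the polygon with vertices (6,7.2), (6,6.5), (3,5), (2,8).
By the shoelace formula its area is 6.65.

6.65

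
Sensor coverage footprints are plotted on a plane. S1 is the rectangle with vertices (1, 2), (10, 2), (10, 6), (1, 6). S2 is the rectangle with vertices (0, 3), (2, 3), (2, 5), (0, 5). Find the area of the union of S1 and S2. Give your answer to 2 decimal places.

38.00

By inclusion–exclusion:
Individual areas: |S1| = 36, |S2| = 4.
|S1∩S2|: x∈[1,2], y∈[3,5] → 1·2 = 2.
|S1 ∪ S2| = 40 − 2 = 38.00.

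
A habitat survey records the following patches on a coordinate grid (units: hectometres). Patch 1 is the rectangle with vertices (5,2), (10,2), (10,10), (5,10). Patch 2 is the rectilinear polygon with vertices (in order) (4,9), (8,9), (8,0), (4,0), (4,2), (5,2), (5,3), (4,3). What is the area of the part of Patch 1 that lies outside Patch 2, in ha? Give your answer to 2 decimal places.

19.00

|Patch 1| = 40, |Patch 1∩Patch 2| = 21.
|Patch 1 ∖ Patch 2| = |Patch 1| − |Patch 1∩Patch 2| = 40 − 21 = 19.00.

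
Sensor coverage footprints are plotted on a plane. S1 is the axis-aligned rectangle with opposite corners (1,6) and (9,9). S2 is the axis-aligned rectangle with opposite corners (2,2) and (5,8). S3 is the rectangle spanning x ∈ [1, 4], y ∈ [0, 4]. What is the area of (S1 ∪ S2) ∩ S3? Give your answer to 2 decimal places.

4.00

The region (S1 ∪ S2) ∩ S3 is the polygon with vertices (2,2), (2,4), (4,4), (4,2).
By the shoelace formula its area is 4.00.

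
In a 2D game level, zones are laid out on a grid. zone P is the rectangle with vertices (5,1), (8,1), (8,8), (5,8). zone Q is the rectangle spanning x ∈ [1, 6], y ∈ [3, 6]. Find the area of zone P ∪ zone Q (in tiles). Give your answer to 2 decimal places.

By inclusion–exclusion:
Individual areas: |zone P| = 21, |zone Q| = 15.
|zone P∩zone Q|: x∈[5,6], y∈[3,6] → 1·3 = 3.
|zone P ∪ zone Q| = 36 − 3 = 33.00.

33.00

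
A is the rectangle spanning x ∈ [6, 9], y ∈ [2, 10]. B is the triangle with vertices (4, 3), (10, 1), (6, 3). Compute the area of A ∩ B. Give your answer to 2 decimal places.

0.83

The intersection is the polygon with vertices (6,3), (8,2), (7,2), (6,2.333).
By the shoelace formula its area is 0.83.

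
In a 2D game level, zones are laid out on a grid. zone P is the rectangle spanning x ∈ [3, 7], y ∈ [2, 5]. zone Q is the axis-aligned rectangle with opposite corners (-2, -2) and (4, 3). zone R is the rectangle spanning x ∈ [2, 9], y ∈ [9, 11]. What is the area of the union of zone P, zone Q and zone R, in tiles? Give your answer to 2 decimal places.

By inclusion–exclusion:
Individual areas: |zone P| = 12, |zone Q| = 30, |zone R| = 14.
|zone P∩zone Q|: x∈[3,4], y∈[2,3] → 1·1 = 1.
|zone P∩zone R| = 0 (no overlap).
|zone Q∩zone R| = 0 (no overlap).
|zone P∩zone Q∩zone R| = 0.
|zone P ∪ zone Q ∪ zone R| = 56 − 1 + 0 = 55.00.

55.00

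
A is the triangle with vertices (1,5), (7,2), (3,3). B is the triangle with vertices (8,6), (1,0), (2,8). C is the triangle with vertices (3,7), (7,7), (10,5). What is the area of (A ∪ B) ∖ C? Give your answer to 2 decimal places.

|A ∪ B| = 25.9034.
|(A ∪ B) ∩ C| = 1.9911.
|(A ∪ B) ∖ C| = 25.9034 − 1.9911 = 23.91.

23.91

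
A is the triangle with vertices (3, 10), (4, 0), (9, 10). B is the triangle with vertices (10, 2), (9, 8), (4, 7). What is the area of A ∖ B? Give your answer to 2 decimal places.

25.04

|A| = 30, |A∩B| = 4.9641.
|A ∖ B| = |A| − |A∩B| = 30 − 4.9641 = 25.04.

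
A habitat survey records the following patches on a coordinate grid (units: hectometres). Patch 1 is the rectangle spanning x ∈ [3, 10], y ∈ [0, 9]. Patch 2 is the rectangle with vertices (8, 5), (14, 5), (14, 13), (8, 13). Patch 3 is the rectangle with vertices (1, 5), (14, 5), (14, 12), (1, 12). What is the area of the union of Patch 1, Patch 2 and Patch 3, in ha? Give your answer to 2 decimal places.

By inclusion–exclusion:
Individual areas: |Patch 1| = 63, |Patch 2| = 48, |Patch 3| = 91.
|Patch 1∩Patch 2|: x∈[8,10], y∈[5,9] → 2·4 = 8.
|Patch 1∩Patch 3|: x∈[3,10], y∈[5,9] → 7·4 = 28.
|Patch 2∩Patch 3|: x∈[8,14], y∈[5,12] → 6·7 = 42.
|Patch 1∩Patch 2∩Patch 3| = 8.
|Patch 1 ∪ Patch 2 ∪ Patch 3| = 202 − 78 + 8 = 132.00.

132.00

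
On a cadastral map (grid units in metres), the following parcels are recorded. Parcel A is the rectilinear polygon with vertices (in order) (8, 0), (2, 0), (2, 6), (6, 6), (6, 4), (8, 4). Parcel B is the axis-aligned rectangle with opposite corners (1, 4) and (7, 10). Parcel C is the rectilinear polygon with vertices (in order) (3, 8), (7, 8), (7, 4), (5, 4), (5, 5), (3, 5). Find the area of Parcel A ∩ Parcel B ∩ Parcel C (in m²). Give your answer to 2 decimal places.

4.00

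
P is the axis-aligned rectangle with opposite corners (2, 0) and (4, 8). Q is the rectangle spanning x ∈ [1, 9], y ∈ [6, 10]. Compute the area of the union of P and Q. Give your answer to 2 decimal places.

By inclusion–exclusion:
Individual areas: |P| = 16, |Q| = 32.
|P∩Q|: x∈[2,4], y∈[6,8] → 2·2 = 4.
|P ∪ Q| = 48 − 4 = 44.00.

44.00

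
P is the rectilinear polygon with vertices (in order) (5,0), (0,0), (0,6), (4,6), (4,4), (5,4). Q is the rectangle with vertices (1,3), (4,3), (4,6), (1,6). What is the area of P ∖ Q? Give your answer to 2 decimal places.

|P| = 28, |P∩Q| = 9.
|P ∖ Q| = |P| − |P∩Q| = 28 − 9 = 19.00.

19.00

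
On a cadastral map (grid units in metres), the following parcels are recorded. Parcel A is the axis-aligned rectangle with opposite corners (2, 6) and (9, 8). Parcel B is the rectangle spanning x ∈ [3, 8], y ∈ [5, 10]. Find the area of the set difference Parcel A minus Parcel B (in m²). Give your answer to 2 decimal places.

|Parcel A∩Parcel B|: x∈[3,8], y∈[6,8] → 5·2 = 10.
|Parcel A| = 14.
|Parcel A ∖ Parcel B| = |Parcel A| − |Parcel A∩Parcel B| = 14 − 10 = 4.00.

4.00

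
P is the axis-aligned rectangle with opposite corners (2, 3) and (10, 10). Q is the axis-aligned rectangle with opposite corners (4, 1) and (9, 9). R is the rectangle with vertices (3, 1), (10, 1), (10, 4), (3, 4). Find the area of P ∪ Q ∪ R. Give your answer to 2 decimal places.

By inclusion–exclusion:
Individual areas: |P| = 56, |Q| = 40, |R| = 21.
|P∩Q|: x∈[4,9], y∈[3,9] → 5·6 = 30.
|P∩R|: x∈[3,10], y∈[3,4] → 7·1 = 7.
|Q∩R|: x∈[4,9], y∈[1,4] → 5·3 = 15.
|P∩Q∩R| = 5.
|P ∪ Q ∪ R| = 117 − 52 + 5 = 70.00.

70.00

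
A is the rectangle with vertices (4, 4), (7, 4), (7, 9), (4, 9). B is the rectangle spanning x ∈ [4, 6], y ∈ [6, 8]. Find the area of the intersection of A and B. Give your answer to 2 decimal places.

4.00

|A∩B|: x∈[4,6], y∈[6,8] → 2·2 = 4.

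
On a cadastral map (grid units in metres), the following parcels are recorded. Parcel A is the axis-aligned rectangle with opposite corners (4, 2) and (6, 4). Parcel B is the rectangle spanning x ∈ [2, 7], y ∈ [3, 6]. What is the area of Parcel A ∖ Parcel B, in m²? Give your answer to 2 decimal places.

|Parcel A∩Parcel B|: x∈[4,6], y∈[3,4] → 2·1 = 2.
|Parcel A| = 4.
|Parcel A ∖ Parcel B| = |Parcel A| − |Parcel A∩Parcel B| = 4 − 2 = 2.00.

2.00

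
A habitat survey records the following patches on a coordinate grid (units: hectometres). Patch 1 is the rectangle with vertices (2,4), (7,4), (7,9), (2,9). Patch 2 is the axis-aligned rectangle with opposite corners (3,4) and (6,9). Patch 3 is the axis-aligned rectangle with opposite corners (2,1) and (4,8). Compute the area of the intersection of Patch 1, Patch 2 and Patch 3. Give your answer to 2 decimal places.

The intersection is the polygon with vertices (3,4), (3,8), (4,8), (4,4).
By the shoelace formula its area is 4.00.

4.00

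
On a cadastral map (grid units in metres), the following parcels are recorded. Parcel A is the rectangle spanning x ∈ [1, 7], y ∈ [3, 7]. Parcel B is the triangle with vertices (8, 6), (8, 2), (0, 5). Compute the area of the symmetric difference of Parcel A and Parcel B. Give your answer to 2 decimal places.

17.04

|Parcel A| = 24, |Parcel B| = 16, |Parcel A∩Parcel B| = 11.4792.
|Parcel A △ Parcel B| = |Parcel A| + |Parcel B| − 2·|Parcel A∩Parcel B| = 24 + 16 − 22.9583 = 17.04.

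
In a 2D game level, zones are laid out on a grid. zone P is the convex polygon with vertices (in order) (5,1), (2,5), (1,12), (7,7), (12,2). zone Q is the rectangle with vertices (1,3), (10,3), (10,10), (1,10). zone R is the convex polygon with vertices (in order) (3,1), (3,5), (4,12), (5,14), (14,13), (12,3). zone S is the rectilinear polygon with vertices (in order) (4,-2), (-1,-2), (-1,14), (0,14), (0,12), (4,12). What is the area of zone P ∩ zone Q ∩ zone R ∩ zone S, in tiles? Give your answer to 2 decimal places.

4.93

The intersection is the polygon with vertices (3.5,3), (3,3.667), (3,5), (3.681,9.766), (4,9.5), (4,3).
By the shoelace formula its area is 4.93.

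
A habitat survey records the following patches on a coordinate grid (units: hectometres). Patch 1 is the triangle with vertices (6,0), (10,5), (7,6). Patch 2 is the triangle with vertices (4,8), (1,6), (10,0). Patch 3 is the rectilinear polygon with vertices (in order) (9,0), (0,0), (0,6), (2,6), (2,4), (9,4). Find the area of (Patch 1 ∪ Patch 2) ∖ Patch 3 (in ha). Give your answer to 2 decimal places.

|Patch 1 ∪ Patch 2| = 25.2558.
|(Patch 1 ∪ Patch 2) ∩ Patch 3| = 8.858.
|(Patch 1 ∪ Patch 2) ∖ Patch 3| = 25.2558 − 8.858 = 16.40.

16.40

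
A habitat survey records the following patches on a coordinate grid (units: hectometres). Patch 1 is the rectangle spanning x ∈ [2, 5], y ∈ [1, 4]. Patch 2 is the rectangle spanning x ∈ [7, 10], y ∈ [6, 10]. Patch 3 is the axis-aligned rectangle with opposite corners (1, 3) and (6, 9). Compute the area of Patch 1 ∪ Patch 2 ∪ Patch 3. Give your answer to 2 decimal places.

By inclusion–exclusion:
Individual areas: |Patch 1| = 9, |Patch 2| = 12, |Patch 3| = 30.
|Patch 1∩Patch 2| = 0 (no overlap).
|Patch 1∩Patch 3|: x∈[2,5], y∈[3,4] → 3·1 = 3.
|Patch 2∩Patch 3| = 0 (no overlap).
|Patch 1∩Patch 2∩Patch 3| = 0.
|Patch 1 ∪ Patch 2 ∪ Patch 3| = 51 − 3 + 0 = 48.00.

48.00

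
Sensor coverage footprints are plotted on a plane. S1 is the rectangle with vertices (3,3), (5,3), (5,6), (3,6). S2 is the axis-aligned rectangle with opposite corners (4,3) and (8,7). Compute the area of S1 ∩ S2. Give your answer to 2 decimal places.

3.00

|S1∩S2|: x∈[4,5], y∈[3,6] → 1·3 = 3.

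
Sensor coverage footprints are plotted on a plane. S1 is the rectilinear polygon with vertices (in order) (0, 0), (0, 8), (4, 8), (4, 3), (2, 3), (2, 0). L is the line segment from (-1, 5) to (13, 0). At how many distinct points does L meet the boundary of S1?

2

The segment meets the boundary at (4,3.214), (0,4.643).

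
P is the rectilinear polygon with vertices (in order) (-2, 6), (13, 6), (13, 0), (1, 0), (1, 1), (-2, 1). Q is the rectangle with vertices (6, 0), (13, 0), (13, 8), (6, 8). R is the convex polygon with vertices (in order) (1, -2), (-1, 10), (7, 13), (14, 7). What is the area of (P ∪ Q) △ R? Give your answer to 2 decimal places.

98.83

|P ∪ Q| = 101.
|(P ∪ Q) ∩ R| = 61.8364.
|(P ∪ Q) △ R| = 101 + 121.5 − 123.6728 = 98.83.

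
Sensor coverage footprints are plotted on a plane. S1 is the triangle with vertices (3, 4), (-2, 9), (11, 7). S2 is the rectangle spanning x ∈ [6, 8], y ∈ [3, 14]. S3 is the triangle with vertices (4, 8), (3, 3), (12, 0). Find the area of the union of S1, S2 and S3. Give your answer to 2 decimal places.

59.35

By inclusion–exclusion:
Individual areas: |S1| = 27.5, |S2| = 22, |S3| = 24.
|S1∩S2| = 4.2308.
|S1∩S3| = 6.199.
|S2∩S3| = 4.
|S1∩S2∩S3| = 0.2784.
|S1 ∪ S2 ∪ S3| = 73.5 − 14.4298 + 0.2784 = 59.35.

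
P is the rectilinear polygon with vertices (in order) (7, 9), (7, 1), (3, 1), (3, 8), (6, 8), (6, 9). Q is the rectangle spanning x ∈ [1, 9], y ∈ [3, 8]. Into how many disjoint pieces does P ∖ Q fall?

2

P ∖ Q splits into 2 disjoint pieces (area 1, area 8).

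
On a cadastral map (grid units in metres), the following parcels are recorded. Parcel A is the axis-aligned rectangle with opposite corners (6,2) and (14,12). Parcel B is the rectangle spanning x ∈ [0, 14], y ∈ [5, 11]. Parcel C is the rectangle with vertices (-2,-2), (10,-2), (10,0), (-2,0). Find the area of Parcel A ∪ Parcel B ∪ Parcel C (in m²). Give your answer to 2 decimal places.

By inclusion–exclusion:
Individual areas: |Parcel A| = 80, |Parcel B| = 84, |Parcel C| = 24.
|Parcel A∩Parcel B|: x∈[6,14], y∈[5,11] → 8·6 = 48.
|Parcel A∩Parcel C| = 0 (no overlap).
|Parcel B∩Parcel C| = 0 (no overlap).
|Parcel A∩Parcel B∩Parcel C| = 0.
|Parcel A ∪ Parcel B ∪ Parcel C| = 188 − 48 + 0 = 140.00.

140.00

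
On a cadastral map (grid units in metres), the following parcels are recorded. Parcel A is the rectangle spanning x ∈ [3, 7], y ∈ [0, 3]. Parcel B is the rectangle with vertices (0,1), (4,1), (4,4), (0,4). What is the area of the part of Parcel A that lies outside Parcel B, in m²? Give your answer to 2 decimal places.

|Parcel A∩Parcel B|: x∈[3,4], y∈[1,3] → 1·2 = 2.
|Parcel A| = 12.
|Parcel A ∖ Parcel B| = |Parcel A| − |Parcel A∩Parcel B| = 12 − 2 = 10.00.

10.00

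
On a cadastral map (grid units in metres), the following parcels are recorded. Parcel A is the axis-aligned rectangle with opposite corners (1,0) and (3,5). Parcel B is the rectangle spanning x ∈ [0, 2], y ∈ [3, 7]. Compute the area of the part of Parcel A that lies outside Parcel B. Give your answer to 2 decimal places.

|Parcel A∩Parcel B|: x∈[1,2], y∈[3,5] → 1·2 = 2.
|Parcel A| = 10.
|Parcel A ∖ Parcel B| = |Parcel A| − |Parcel A∩Parcel B| = 10 − 2 = 8.00.

8.00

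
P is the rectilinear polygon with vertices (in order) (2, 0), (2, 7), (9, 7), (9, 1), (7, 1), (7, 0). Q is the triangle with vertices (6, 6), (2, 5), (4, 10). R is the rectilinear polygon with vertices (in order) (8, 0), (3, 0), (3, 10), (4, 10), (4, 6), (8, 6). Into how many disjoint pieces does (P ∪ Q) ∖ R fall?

2

(P ∪ Q) ∖ R splits into 2 disjoint pieces (area 7.05, area 12.25).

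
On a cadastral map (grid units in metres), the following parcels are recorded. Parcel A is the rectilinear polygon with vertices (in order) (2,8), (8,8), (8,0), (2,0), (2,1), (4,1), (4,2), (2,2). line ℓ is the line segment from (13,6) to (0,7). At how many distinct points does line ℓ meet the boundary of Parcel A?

The segment meets the boundary at (2,6.846), (8,6.385).

2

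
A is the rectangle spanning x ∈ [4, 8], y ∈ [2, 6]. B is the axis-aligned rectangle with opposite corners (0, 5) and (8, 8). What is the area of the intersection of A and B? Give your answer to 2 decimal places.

4.00

|A∩B|: x∈[4,8], y∈[5,6] → 4·1 = 4.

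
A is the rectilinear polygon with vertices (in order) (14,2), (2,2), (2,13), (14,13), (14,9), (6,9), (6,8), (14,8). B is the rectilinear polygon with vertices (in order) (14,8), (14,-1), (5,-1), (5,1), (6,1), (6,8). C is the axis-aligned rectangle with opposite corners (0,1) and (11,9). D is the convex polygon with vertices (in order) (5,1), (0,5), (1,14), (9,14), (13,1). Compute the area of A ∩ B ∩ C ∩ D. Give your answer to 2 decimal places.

The intersection is the polygon with vertices (10.846,8), (11,7.5), (11,2), (6,2), (6,8).
By the shoelace formula its area is 29.96.

29.96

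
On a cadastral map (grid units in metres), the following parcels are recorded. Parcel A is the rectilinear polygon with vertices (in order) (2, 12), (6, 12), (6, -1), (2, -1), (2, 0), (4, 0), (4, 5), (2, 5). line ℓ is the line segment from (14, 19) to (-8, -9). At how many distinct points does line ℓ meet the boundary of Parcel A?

2

The segment meets the boundary at (3,5), (6,8.818).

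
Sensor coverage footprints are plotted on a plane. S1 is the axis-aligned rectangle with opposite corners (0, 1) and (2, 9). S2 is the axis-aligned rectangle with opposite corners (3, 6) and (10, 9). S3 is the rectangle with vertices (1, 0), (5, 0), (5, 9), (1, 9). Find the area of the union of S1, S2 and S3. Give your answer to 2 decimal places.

By inclusion–exclusion:
Individual areas: |S1| = 16, |S2| = 21, |S3| = 36.
|S1∩S2| = 0 (no overlap).
|S1∩S3|: x∈[1,2], y∈[1,9] → 1·8 = 8.
|S2∩S3|: x∈[3,5], y∈[6,9] → 2·3 = 6.
|S1∩S2∩S3| = 0.
|S1 ∪ S2 ∪ S3| = 73 − 14 + 0 = 59.00.

59.00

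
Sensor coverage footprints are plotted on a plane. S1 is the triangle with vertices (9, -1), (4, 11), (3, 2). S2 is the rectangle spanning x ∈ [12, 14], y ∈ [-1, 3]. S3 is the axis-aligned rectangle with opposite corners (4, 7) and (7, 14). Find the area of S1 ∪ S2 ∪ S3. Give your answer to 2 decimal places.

By inclusion–exclusion:
Individual areas: |S1| = 28.5, |S2| = 8, |S3| = 21.
|S1∩S2| = 0.
|S1∩S3| = 3.3333.
|S2∩S3| = 0 (no overlap).
|S1∩S2∩S3| = 0.
|S1 ∪ S2 ∪ S3| = 57.5 − 3.3333 + 0 = 54.17.

54.17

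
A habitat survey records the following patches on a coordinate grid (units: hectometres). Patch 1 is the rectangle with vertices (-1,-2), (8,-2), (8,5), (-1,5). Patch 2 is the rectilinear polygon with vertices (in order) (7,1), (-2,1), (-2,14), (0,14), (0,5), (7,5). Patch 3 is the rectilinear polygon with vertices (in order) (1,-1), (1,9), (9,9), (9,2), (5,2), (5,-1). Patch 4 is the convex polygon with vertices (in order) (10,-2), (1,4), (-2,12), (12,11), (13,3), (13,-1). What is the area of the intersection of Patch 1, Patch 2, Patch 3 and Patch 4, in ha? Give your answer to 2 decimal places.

The intersection is the polygon with vertices (5,2), (5,1.333), (1,4), (1,5), (7,5), (7,2).
By the shoelace formula its area is 15.33.

15.33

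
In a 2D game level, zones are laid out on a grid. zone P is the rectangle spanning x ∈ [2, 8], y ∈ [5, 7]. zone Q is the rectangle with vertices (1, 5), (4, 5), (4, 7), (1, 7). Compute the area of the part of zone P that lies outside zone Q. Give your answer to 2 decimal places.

|zone P∩zone Q|: x∈[2,4], y∈[5,7] → 2·2 = 4.
|zone P| = 12.
|zone P ∖ zone Q| = |zone P| − |zone P∩zone Q| = 12 − 4 = 8.00.

8.00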